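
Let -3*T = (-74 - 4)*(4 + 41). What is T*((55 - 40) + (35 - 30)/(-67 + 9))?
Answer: 506025/29 ≈ 17449.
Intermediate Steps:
T = 1170 (T = -(-74 - 4)*(4 + 41)/3 = -(-26)*45 = -⅓*(-3510) = 1170)
T*((55 - 40) + (35 - 30)/(-67 + 9)) = 1170*((55 - 40) + (35 - 30)/(-67 + 9)) = 1170*(15 + 5/(-58)) = 1170*(15 + 5*(-1/58)) = 1170*(15 - 5/58) = 1170*(865/58) = 506025/29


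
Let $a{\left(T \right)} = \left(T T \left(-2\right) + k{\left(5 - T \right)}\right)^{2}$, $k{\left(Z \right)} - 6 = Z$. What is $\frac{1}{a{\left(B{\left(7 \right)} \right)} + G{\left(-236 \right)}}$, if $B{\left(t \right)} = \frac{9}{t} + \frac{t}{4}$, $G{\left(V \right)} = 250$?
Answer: $\frac{153664}{55250609} \approx 0.0027812$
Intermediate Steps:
$k{\left(Z \right)} = 6 + Z$
$B{\left(t \right)} = \frac{9}{t} + \frac{t}{4}$ ($B{\left(t \right)} = \frac{9}{t} + t \frac{1}{4} = \frac{9}{t} + \frac{t}{4}$)
$a{\left(T \right)} = \left(11 - T - 2 T^{2}\right)^{2}$ ($a{\left(T \right)} = \left(T T \left(-2\right) + \left(6 - \left(-5 + T\right)\right)\right)^{2} = \left(T^{2} \left(-2\right) - \left(-11 + T\right)\right)^{2} = \left(- 2 T^{2} - \left(-11 + T\right)\right)^{2} = \left(11 - T - 2 T^{2}\right)^{2}$)
$\frac{1}{a{\left(B{\left(7 \right)} \right)} + G{\left(-236 \right)}} = \frac{1}{\left(-11 + \left(\frac{9}{7} + \frac{1}{4} \cdot 7\right) + 2 \left(\frac{9}{7} + \frac{1}{4} \cdot 7\right)^{2}\right)^{2} + 250} = \frac{1}{\left(-11 + \left(9 \cdot \frac{1}{7} + \frac{7}{4}\right) + 2 \left(9 \cdot \frac{1}{7} + \frac{7}{4}\right)^{2}\right)^{2} + 250} = \frac{1}{\left(-11 + \left(\frac{9}{7} + \frac{7}{4}\right) + 2 \left(\frac{9}{7} + \frac{7}{4}\right)^{2}\right)^{2} + 250} = \frac{1}{\left(-11 + \frac{85}{28} + 2 \left(\frac{85}{28}\right)^{2}\right)^{2} + 250} = \frac{1}{\left(-11 + \frac{85}{28} + 2 \cdot \frac{7225}{784}\right)^{2} + 250} = \frac{1}{\left(-11 + \frac{85}{28} + \frac{7225}{392}\right)^{2} + 250} = \frac{1}{\left(\frac{4103}{392}\right)^{2} + 250} = \frac{1}{\frac{16834609}{153664} + 250} = \frac{1}{\frac{55250609}{153664}} = \frac{153664}{55250609}$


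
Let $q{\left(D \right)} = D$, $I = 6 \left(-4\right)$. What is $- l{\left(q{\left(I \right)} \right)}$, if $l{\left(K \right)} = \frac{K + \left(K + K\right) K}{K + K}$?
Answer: $\frac{47}{2} \approx 23.5$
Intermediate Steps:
$I = -24$
$l{\left(K \right)} = \frac{K + 2 K^{2}}{2 K}$ ($l{\left(K \right)} = \frac{K + 2 K K}{2 K} = \left(K + 2 K^{2}\right) \frac{1}{2 K} = \frac{K + 2 K^{2}}{2 K}$)
$- l{\left(q{\left(I \right)} \right)} = - (\frac{1}{2} - 24) = \left(-1\right) \left(- \frac{47}{2}\right) = \frac{47}{2}$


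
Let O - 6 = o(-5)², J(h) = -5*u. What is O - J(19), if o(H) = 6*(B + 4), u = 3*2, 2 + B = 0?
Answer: 180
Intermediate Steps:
B = -2 (B = -2 + 0 = -2)
u = 6
o(H) = 12 (o(H) = 6*(-2 + 4) = 6*2 = 12)
J(h) = -30 (J(h) = -5*6 = -30)
O = 150 (O = 6 + 12² = 6 + 144 = 150)
O - J(19) = 150 - 1*(-30) = 150 + 30 = 180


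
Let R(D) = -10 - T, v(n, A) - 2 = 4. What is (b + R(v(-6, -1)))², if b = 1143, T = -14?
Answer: 1315609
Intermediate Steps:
v(n, A) = 6 (v(n, A) = 2 + 4 = 6)
R(D) = 4 (R(D) = -10 - 1*(-14) = -10 + 14 = 4)
(b + R(v(-6, -1)))² = (1143 + 4)² = 1147² = 1315609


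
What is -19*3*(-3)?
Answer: 171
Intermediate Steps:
-19*3*(-3) = -57*(-3) = 171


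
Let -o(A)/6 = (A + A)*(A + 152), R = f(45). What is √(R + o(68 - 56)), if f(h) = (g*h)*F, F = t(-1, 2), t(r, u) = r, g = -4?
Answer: 6*I*√651 ≈ 153.09*I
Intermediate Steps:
F = -1
f(h) = 4*h (f(h) = -4*h*(-1) = 4*h)
R = 180 (R = 4*45 = 180)
o(A) = -12*A*(152 + A) (o(A) = -6*(A + A)*(A + 152) = -6*2*A*(152 + A) = -12*A*(152 + A))
√(R + o(68 - 56)) = √(180 - 12*(68 - 56)*(152 + (68 - 56))) = √(180 - 12*12*(152 + 12)) = √(180 - 12*12*164) = √(180 - 23616) = √(-23436) = 6*I*√651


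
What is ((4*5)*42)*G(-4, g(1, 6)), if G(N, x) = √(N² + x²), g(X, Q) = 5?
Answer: 840*√41 ≈ 5378.6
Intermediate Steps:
((4*5)*42)*G(-4, g(1, 6)) = ((4*5)*42)*√((-4)² + 5²) = (20*42)*√(16 + 25) = 840*√41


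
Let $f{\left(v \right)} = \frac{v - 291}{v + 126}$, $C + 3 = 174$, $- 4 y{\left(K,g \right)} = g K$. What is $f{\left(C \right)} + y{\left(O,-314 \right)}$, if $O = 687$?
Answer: $\frac{10677961}{198} \approx 53929.0$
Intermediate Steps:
$y{\left(K,g \right)} = - \frac{K g}{4}$ ($y{\left(K,g \right)} = - \frac{g K}{4} = - \frac{K g}{4}$)
$C = 171$ ($C = -3 + 174 = 171$)
$f{\left(v \right)} = \frac{-291 + v}{126 + v}$
$f{\left(C \right)} + y{\left(O,-314 \right)} = \frac{-291 + 171}{126 + 171} - \frac{687}{4} \left(-314\right) = \frac{1}{297} \left(-120\right) + \frac{107859}{2} = - \frac{40}{99} + \frac{107859}{2} = \frac{10677961}{198}$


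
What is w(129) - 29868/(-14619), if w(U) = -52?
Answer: -243440/4873 ≈ -49.957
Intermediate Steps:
w(129) - 29868/(-14619) = -52 - 29868/(-14619) = -52 - 29868*(-1)/14619 = -52 - 1*(-9956/4873) = -52 + 9956/4873 = -243440/4873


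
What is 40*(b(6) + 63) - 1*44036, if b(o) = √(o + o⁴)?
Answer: -41516 + 40*√1302 ≈ -40073.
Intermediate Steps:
40*(b(6) + 63) - 1*44036 = 40*(√(6 + 6⁴) + 63) - 1*44036 = 40*(√(6 + 1296) + 63) - 44036 = 40*(√1302 + 63) - 44036 = 40*(63 + √1302) - 44036 = (2520 + 40*√1302) - 44036 = -41516 + 40*√1302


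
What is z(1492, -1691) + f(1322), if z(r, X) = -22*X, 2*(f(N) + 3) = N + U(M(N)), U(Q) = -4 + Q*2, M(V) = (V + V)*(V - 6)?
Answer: 3517362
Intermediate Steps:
M(V) = 2*V*(-6 + V) (M(V) = (2*V)*(-6 + V) = 2*V*(-6 + V))
U(Q) = -4 + 2*Q
f(N) = -5 + N/2 + 2*N*(-6 + N) (f(N) = -3 + (N + (-4 + 2*(2*N*(-6 + N))))/2 = -3 + (N + (-4 + 4*N*(-6 + N)))/2 = -3 + (-4 + N + 4*N*(-6 + N))/2 = -3 + (-2 + N/2 + 2*N*(-6 + N)) = -5 + N/2 + 2*N*(-6 + N))
z(1492, -1691) + f(1322) = -22*(-1691) + (-5 + (½)*1322 + 2*1322*(-6 + 1322)) = 37202 + (-5 + 661 + 2*1322*1316) = 37202 + (-5 + 661 + 3479504) = 37202 + 3480160 = 3517362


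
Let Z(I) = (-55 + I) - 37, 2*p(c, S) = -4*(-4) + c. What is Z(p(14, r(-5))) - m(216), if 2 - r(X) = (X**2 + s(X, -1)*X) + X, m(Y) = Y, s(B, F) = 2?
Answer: -293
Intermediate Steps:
r(X) = 2 - X**2 - 3*X (r(X) = 2 - ((X**2 + 2*X) + X) = 2 - (X**2 + 3*X) = 2 + (-X**2 - 3*X) = 2 - X**2 - 3*X)
p(c, S) = 8 + c/2 (p(c, S) = (-4*(-4) + c)/2 = (16 + c)/2 = 8 + c/2)
Z(I) = -92 + I
Z(p(14, r(-5))) - m(216) = (-92 + (8 + (1/2)*14)) - 1*216 = (-92 + (8 + 7)) - 216 = (-92 + 15) - 216 = -77 - 216 = -293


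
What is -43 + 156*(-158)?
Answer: -24691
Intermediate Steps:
-43 + 156*(-158) = -43 - 24648 = -24691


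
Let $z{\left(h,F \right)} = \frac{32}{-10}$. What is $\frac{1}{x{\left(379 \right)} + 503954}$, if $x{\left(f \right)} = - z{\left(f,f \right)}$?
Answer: $\frac{5}{2519786} \approx 1.9843 \cdot 10^{-6}$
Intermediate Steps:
$z{\left(h,F \right)} = - \frac{16}{5}$ ($z{\left(h,F \right)} = 32 \left(- \frac{1}{10}\right) = - \frac{16}{5}$)
$x{\left(f \right)} = \frac{16}{5}$ ($x{\left(f \right)} = \left(-1\right) \left(- \frac{16}{5}\right) = \frac{16}{5}$)
$\frac{1}{x{\left(379 \right)} + 503954} = \frac{1}{\frac{16}{5} + 503954} = \frac{1}{\frac{2519786}{5}} = \frac{5}{2519786}$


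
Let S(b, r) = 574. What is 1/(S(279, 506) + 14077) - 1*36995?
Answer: -542013744/14651 ≈ -36995.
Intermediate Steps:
1/(S(279, 506) + 14077) - 1*36995 = 1/(574 + 14077) - 1*36995 = 1/14651 - 36995 = -542013744/14651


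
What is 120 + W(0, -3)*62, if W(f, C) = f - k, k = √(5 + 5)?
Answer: 120 - 62*√10 ≈ -76.061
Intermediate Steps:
k = √10 ≈ 3.1623
W(f, C) = f - √10
120 + W(0, -3)*62 = 120 + (0 - √10)*62 = 120 - √10*62 = 120 - 62*√10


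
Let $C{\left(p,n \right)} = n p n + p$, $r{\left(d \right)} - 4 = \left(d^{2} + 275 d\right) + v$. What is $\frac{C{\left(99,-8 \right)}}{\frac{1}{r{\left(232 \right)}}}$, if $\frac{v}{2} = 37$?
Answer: $757412370$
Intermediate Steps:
$v = 74$ ($v = 2 \cdot 37 = 74$)
$r{\left(d \right)} = 78 + d^{2} + 275 d$ ($r{\left(d \right)} = 4 + \left(\left(d^{2} + 275 d\right) + 74\right) = 4 + \left(74 + d^{2} + 275 d\right) = 78 + d^{2} + 275 d$)
$C{\left(p,n \right)} = p + p n^{2}$ ($C{\left(p,n \right)} = p n^{2} + p = p + p n^{2}$)
$\frac{C{\left(99,-8 \right)}}{\frac{1}{r{\left(232 \right)}}} = \frac{99 \left(1 + \left(-8\right)^{2}\right)}{\frac{1}{78 + 232^{2} + 275 \cdot 232}} = \frac{99 \left(1 + 64\right)}{\frac{1}{78 + 53824 + 63800}} = \frac{99 \cdot 65}{\frac{1}{117702}} = 6435 \frac{1}{\frac{1}{117702}} = 6435 \cdot 117702 = 757412370$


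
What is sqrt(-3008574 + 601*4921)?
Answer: I*sqrt(51053) ≈ 225.95*I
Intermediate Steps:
sqrt(-3008574 + 601*4921) = sqrt(-3008574 + 2957521) = sqrt(-51053) = I*sqrt(51053)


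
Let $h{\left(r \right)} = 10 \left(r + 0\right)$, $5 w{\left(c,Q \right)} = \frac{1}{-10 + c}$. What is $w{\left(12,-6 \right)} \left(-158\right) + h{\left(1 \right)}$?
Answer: $- \frac{29}{5} \approx -5.8$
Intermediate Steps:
$w{\left(c,Q \right)} = \frac{1}{5 \left(-10 + c\right)}$
$h{\left(r \right)} = 10 r$
$w{\left(12,-6 \right)} \left(-158\right) + h{\left(1 \right)} = \frac{1}{5 \left(-10 + 12\right)} \left(-158\right) + 10 \cdot 1 = \frac{1}{5 \cdot 2} \left(-158\right) + 10 = \frac{1}{5} \cdot \frac{1}{2} \left(-158\right) + 10 = \frac{1}{10} \left(-158\right) + 10 = - \frac{79}{5} + 10 = - \frac{29}{5}$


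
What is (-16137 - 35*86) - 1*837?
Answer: -19984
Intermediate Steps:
(-16137 - 35*86) - 1*837 = (-16137 - 1*3010) - 837 = (-16137 - 3010) - 837 = -19147 - 837 = -19984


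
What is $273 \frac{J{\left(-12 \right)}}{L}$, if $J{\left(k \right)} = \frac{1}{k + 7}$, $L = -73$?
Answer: $\frac{273}{365} \approx 0.74794$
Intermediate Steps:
$J{\left(k \right)} = \frac{1}{7 + k}$
$273 \frac{J{\left(-12 \right)}}{L} = 273 \frac{1}{\left(7 - 12\right) \left(-73\right)} = 273 \frac{1}{-5} \left(- \frac{1}{73}\right) = 273 \left(\left(- \frac{1}{5}\right) \left(- \frac{1}{73}\right)\right) = 273 \cdot \frac{1}{365} = \frac{273}{365}$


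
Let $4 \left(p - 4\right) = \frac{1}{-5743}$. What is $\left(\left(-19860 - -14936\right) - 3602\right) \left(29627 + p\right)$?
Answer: $- \frac{2901753040053}{11486} \approx -2.5263 \cdot 10^{8}$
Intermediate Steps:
$p = \frac{91887}{22972}$ ($p = 4 + \frac{1}{4 \left(-5743\right)} = 4 + \frac{1}{4} \left(- \frac{1}{5743}\right) = 4 - \frac{1}{22972} = \frac{91887}{22972} \approx 4.0$)
$\left(\left(-19860 - -14936\right) - 3602\right) \left(29627 + p\right) = \left(\left(-19860 - -14936\right) - 3602\right) \left(29627 + \frac{91887}{22972}\right) = \left(\left(-19860 + 14936\right) - 3602\right) \frac{680683331}{22972} = \left(-4924 - 3602\right) \frac{680683331}{22972} = \left(-8526\right) \frac{680683331}{22972} = - \frac{2901753040053}{11486}$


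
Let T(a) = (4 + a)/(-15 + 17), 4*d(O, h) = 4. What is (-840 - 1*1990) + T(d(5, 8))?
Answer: -5655/2 ≈ -2827.5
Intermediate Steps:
d(O, h) = 1 (d(O, h) = (¼)*4 = 1)
T(a) = 2 + a/2 (T(a) = (4 + a)/2 = (4 + a)*(½) = 2 + a/2)
(-840 - 1*1990) + T(d(5, 8)) = (-840 - 1*1990) + (2 + (½)*1) = (-840 - 1990) + (2 + ½) = -2830 + 5/2 = -5655/2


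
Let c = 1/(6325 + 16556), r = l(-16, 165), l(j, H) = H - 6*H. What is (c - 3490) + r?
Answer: -98731514/22881 ≈ -4315.0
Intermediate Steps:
l(j, H) = -5*H
r = -825 (r = -5*165 = -825)
c = 1/22881 ≈ 4.3704e-5
(c - 3490) + r = (1/22881 - 3490) - 825 = -79854689/22881 - 825 = -98731514/22881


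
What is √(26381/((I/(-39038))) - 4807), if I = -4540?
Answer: √1144122787230/2270 ≈ 471.21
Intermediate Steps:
√(26381/((I/(-39038))) - 4807) = √(26381/((-4540/(-39038))) - 4807) = √(26381/((-4540*(-1/39038))) - 4807) = √(26381/(2270/19519) - 4807) = √(26381*(19519/2270) - 4807) = √(514930739/2270 - 4807) = √(504018849/2270) = √1144122787230/2270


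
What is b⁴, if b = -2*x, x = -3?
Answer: 1296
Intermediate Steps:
b = 6 (b = -2*(-3) = 6)
b⁴ = 6⁴ = 1296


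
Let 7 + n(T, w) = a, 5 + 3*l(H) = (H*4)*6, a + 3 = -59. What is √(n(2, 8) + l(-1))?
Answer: 2*I*√177/3 ≈ 8.8694*I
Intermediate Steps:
a = -62 (a = -3 - 59 = -62)
l(H) = -5/3 + 8*H (l(H) = -5/3 + ((H*4)*6)/3 = -5/3 + ((4*H)*6)/3 = -5/3 + (24*H)/3 = -5/3 + 8*H)
n(T, w) = -69 (n(T, w) = -7 - 62 = -69)
√(n(2, 8) + l(-1)) = √(-69 + (-5/3 + 8*(-1))) = √(-69 + (-5/3 - 8)) = √(-69 - 29/3) = √(-236/3) = 2*I*√177/3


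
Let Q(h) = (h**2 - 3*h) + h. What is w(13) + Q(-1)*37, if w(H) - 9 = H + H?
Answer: 146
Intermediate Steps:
w(H) = 9 + 2*H (w(H) = 9 + (H + H) = 9 + 2*H)
Q(h) = h**2 - 2*h
w(13) + Q(-1)*37 = (9 + 2*13) - (-2 - 1)*37 = (9 + 26) - 1*(-3)*37 = 35 + 3*37 = 35 + 111 = 146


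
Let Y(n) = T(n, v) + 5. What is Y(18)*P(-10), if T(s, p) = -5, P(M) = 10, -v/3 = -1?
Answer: 0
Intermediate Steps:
v = 3 (v = -3*(-1) = 3)
Y(n) = 0 (Y(n) = -5 + 5 = 0)
Y(18)*P(-10) = 0*10 = 0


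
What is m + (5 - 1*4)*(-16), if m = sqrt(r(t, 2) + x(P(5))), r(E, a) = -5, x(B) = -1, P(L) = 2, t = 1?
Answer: -16 + I*sqrt(6) ≈ -16.0 + 2.4495*I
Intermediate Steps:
m = I*sqrt(6) (m = sqrt(-5 - 1) = sqrt(-6) = I*sqrt(6) ≈ 2.4495*I)
m + (5 - 1*4)*(-16) = I*sqrt(6) + (5 - 1*4)*(-16) = I*sqrt(6) + (5 - 4)*(-16) = I*sqrt(6) + 1*(-16) = I*sqrt(6) - 16 = -16 + I*sqrt(6)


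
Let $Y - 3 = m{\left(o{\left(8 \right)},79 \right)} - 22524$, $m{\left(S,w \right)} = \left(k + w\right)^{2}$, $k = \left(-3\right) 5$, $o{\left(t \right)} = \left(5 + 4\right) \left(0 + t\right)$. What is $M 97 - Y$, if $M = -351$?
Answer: $-15622$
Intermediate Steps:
$o{\left(t \right)} = 9 t$
$k = -15$
$m{\left(S,w \right)} = \left(-15 + w\right)^{2}$
$Y = -18425$ ($Y = 3 - \left(22524 - \left(-15 + 79\right)^{2}\right) = 3 - \left(22524 - 64^{2}\right) = 3 + \left(4096 - 22524\right) = 3 - 18428 = -18425$)
$M 97 - Y = \left(-351\right) 97 - -18425 = -34047 + 18425 = -15622$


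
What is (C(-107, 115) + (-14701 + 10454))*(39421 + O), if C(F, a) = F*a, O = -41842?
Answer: 40072392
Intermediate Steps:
(C(-107, 115) + (-14701 + 10454))*(39421 + O) = (-107*115 + (-14701 + 10454))*(39421 - 41842) = (-12305 - 4247)*(-2421) = -16552*(-2421) = 40072392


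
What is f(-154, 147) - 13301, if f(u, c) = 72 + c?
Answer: -13082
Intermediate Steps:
f(-154, 147) - 13301 = (72 + 147) - 13301 = 219 - 13301 = -13082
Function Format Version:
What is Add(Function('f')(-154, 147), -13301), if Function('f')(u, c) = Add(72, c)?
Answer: -13082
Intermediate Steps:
Add(Function('f')(-154, 147), -13301) = Add(Add(72, 147), -13301) = Add(219, -13301) = -13082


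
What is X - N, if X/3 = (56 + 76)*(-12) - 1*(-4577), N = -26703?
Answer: 35682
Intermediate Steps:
X = 8979 (X = 3*((56 + 76)*(-12) - 1*(-4577)) = 3*(132*(-12) + 4577) = 3*(-1584 + 4577) = 3*2993 = 8979)
X - N = 8979 - 1*(-26703) = 8979 + 26703 = 35682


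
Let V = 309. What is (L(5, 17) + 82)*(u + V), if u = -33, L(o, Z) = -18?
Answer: 17664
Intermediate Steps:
(L(5, 17) + 82)*(u + V) = (-18 + 82)*(-33 + 309) = 64*276 = 17664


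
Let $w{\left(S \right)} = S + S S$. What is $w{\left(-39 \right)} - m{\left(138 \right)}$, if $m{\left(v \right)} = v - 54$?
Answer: $1398$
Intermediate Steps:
$m{\left(v \right)} = -54 + v$
$w{\left(S \right)} = S + S^{2}$
$w{\left(-39 \right)} - m{\left(138 \right)} = - 39 \left(1 - 39\right) - \left(-54 + 138\right) = \left(-39\right) \left(-38\right) - 84 = 1482 - 84 = 1398$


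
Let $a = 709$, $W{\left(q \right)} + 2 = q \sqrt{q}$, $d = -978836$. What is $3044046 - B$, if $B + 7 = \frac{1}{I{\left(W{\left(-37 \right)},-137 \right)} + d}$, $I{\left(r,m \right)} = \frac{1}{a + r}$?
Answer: $\frac{1605576403537998398686482}{527446928006003689} + \frac{37 i \sqrt{37}}{527446928006003689} \approx 3.0441 \cdot 10^{6} + 4.267 \cdot 10^{-16} i$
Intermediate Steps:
$W{\left(q \right)} = -2 + q^{\frac{3}{2}}$ ($W{\left(q \right)} = -2 + q \sqrt{q} = -2 + q^{\frac{3}{2}}$)
$I{\left(r,m \right)} = \frac{1}{709 + r}$
$B = -7 + \frac{1}{-978836 + \frac{1}{707 - 37 i \sqrt{37}}}$ ($B = -7 + \frac{1}{\frac{1}{709 - \left(2 - \left(-37\right)^{\frac{3}{2}}\right)} - 978836} = -7 + \frac{1}{\frac{1}{709 - \left(2 + 37 i \sqrt{37}\right)} - 978836} = -7 + \frac{1}{\frac{1}{707 - 37 i \sqrt{37}} - 978836} = -7 + \frac{1}{-978836 + \frac{1}{707 - 37 i \sqrt{37}}} \approx -7.0 - 4.0 \cdot 10^{-16} i$)
$3044046 - B = 3044046 - \left(- \frac{3692129034893200788}{527446928006003689} - \frac{37 i \sqrt{37}}{527446928006003689}\right) = 3044046 + \left(\frac{3692129034893200788}{527446928006003689} + \frac{37 i \sqrt{37}}{527446928006003689}\right) = \frac{1605576403537998398686482}{527446928006003689} + \frac{37 i \sqrt{37}}{527446928006003689}$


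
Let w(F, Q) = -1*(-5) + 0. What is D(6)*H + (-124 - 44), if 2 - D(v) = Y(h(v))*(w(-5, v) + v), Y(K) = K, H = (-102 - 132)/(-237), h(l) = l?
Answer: -18264/79 ≈ -231.19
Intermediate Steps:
H = 78/79 (H = -234*(-1/237) = 78/79 ≈ 0.98734)
w(F, Q) = 5 (w(F, Q) = 5 + 0 = 5)
D(v) = 2 - v*(5 + v)
D(6)*H + (-124 - 44) = (2 - 1*6**2 - 5*6)*(78/79) + (-124 - 44) = (2 - 1*36 - 30)*(78/79) - 168 = (2 - 36 - 30)*(78/79) - 168 = -64*78/79 - 168 = -4992/79 - 168 = -18264/79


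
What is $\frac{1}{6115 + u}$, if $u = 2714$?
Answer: $\frac{1}{8829} \approx 0.00011326$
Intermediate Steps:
$\frac{1}{6115 + u} = \frac{1}{6115 + 2714} = \frac{1}{8829}$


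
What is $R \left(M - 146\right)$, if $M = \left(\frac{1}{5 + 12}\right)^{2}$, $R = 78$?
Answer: $- \frac{3291054}{289} \approx -11388.0$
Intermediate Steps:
$M = \frac{1}{289}$ ($M = \left(\frac{1}{17}\right)^{2} = \frac{1}{289} \approx 0.0034602$)
$R \left(M - 146\right) = 78 \left(\frac{1}{289} - 146\right) = 78 \left(- \frac{42193}{289}\right) = - \frac{3291054}{289}$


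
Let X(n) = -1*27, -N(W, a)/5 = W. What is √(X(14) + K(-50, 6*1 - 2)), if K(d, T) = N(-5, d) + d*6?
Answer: I*√302 ≈ 17.378*I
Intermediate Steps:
N(W, a) = -5*W
X(n) = -27
K(d, T) = 25 + 6*d (K(d, T) = -5*(-5) + d*6 = 25 + 6*d)
√(X(14) + K(-50, 6*1 - 2)) = √(-27 + (25 + 6*(-50))) = √(-27 + (25 - 300)) = √(-27 - 275) = √(-302) = I*√302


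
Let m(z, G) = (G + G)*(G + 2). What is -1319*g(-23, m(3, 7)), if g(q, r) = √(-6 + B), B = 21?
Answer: -1319*√15 ≈ -5108.5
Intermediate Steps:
m(z, G) = 2*G*(2 + G) (m(z, G) = (2*G)*(2 + G) = 2*G*(2 + G))
g(q, r) = √15 (g(q, r) = √(-6 + 21) = √15)
-1319*g(-23, m(3, 7)) = -1319*√15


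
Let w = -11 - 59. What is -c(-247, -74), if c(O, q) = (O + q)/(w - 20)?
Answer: -107/30 ≈ -3.5667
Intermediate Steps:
w = -70
c(O, q) = -O/90 - q/90 (c(O, q) = (O + q)/(-70 - 20) = (O + q)/(-90) = (O + q)*(-1/90) = -O/90 - q/90)
-c(-247, -74) = -(-1/90*(-247) - 1/90*(-74)) = -(247/90 + 37/45) = -1*107/30 = -107/30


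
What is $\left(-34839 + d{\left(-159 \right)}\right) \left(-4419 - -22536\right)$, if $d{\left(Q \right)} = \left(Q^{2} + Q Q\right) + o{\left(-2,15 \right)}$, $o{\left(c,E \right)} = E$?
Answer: $285125346$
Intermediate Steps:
$d{\left(Q \right)} = 15 + 2 Q^{2}$ ($d{\left(Q \right)} = \left(Q^{2} + Q Q\right) + 15 = \left(Q^{2} + Q^{2}\right) + 15 = 2 Q^{2} + 15 = 15 + 2 Q^{2}$)
$\left(-34839 + d{\left(-159 \right)}\right) \left(-4419 - -22536\right) = \left(-34839 + \left(15 + 2 \left(-159\right)^{2}\right)\right) \left(-4419 - -22536\right) = \left(-34839 + \left(15 + 2 \cdot 25281\right)\right) \left(-4419 + 22536\right) = \left(-34839 + \left(15 + 50562\right)\right) 18117 = \left(-34839 + 50577\right) 18117 = 15738 \cdot 18117 = 285125346$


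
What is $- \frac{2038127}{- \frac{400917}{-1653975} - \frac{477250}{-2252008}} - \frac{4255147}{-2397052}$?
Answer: $- \frac{3032886411741894384874093}{676059696079144412} \approx -4.4861 \cdot 10^{6}$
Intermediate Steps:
$- \frac{2038127}{- \frac{400917}{-1653975} - \frac{477250}{-2252008}} - \frac{4255147}{-2397052} = - \frac{2038127}{\left(-400917\right) \left(- \frac{1}{1653975}\right) - - \frac{238625}{1126004}} - - \frac{4255147}{2397052} = - \frac{2038127}{\frac{133639}{551325} + \frac{238625}{1126004}} + \frac{4255147}{2397052} = - \frac{2038127}{\frac{282037976681}{620794155300}} + \frac{4255147}{2397052} = \left(-2038127\right) \frac{620794155300}{282037976681} + \frac{4255147}{2397052} = - \frac{1265257329359123100}{282037976681} + \frac{4255147}{2397052} = - \frac{3032886411741894384874093}{676059696079144412}$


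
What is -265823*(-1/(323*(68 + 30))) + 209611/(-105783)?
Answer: 21484527815/3348455082 ≈ 6.4163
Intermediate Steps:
-265823*(-1/(323*(68 + 30))) + 209611/(-105783) = -265823/((-323*98)) + 209611*(-1/105783) = -265823/(-31654) - 209611/105783 = -265823*(-1/31654) - 209611/105783 = 265823/31654 - 209611/105783 = 21484527815/3348455082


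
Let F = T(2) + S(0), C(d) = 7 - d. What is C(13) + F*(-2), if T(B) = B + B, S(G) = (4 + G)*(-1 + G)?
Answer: -6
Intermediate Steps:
S(G) = (-1 + G)*(4 + G)
T(B) = 2*B
F = 0 (F = 2*2 + (-4 + 0² + 3*0) = 4 + (-4 + 0 + 0) = 4 - 4 = 0)
C(13) + F*(-2) = (7 - 1*13) + 0*(-2) = (7 - 13) + 0 = -6 + 0 = -6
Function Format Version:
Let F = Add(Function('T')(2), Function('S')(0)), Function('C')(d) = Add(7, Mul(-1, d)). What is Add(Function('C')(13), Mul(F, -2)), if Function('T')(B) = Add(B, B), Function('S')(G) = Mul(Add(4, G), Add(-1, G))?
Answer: -6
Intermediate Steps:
Function('S')(G) = Mul(Add(-1, G), Add(4, G))
Function('T')(B) = Mul(2, B)
F = 0 (F = Add(Mul(2, 2), Add(-4, Pow(0, 2), Mul(3, 0))) = Add(4, Add(-4, 0, 0)) = Add(4, -4) = 0)
Add(Function('C')(13), Mul(F, -2)) = Add(Add(7, Mul(-1, 13)), Mul(0, -2)) = Add(Add(7, -13), 0) = Add(-6, 0) = -6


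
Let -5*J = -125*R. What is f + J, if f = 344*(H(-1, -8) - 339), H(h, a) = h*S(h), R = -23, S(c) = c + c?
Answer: -116503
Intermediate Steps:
S(c) = 2*c
H(h, a) = 2*h**2 (H(h, a) = h*(2*h) = 2*h**2)
J = -575 (J = -(-25)*(-23) = -1/5*2875 = -575)
f = -115928 (f = 344*(2*(-1)**2 - 339) = 344*(2*1 - 339) = 344*(2 - 339) = 344*(-337) = -115928)
f + J = -115928 - 575 = -116503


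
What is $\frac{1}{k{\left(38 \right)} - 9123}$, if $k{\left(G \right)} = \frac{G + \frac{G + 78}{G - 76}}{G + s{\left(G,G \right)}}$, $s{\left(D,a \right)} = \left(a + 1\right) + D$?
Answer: $- \frac{2185}{19933091} \approx -0.00010962$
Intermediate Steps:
$s{\left(D,a \right)} = 1 + D + a$ ($s{\left(D,a \right)} = \left(1 + a\right) + D = 1 + D + a$)
$k{\left(G \right)} = \frac{G + \frac{78 + G}{-76 + G}}{1 + 3 G}$ ($k{\left(G \right)} = \frac{G + \frac{G + 78}{G - 76}}{G + \left(1 + G + G\right)} = \frac{G + \frac{78 + G}{-76 + G}}{G + \left(1 + 2 G\right)} = \frac{G + \frac{78 + G}{-76 + G}}{1 + 3 G}$)
$\frac{1}{k{\left(38 \right)} - 9123} = \frac{1}{\frac{78 + 38^{2} - 2850}{-76 - 8626 + 3 \cdot 38^{2}} - 9123} = \frac{1}{\frac{78 + 1444 - 2850}{-76 - 8626 + 3 \cdot 1444} - 9123} = \frac{1}{\frac{1}{-76 - 8626 + 4332} \left(-1328\right) - 9123} = \frac{1}{\frac{1}{-4370} \left(-1328\right) - 9123} = \frac{1}{\left(- \frac{1}{4370}\right) \left(-1328\right) - 9123} = \frac{1}{\frac{664}{2185} - 9123} = \frac{1}{- \frac{19933091}{2185}} = - \frac{2185}{19933091}$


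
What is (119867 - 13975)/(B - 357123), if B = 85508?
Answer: -105892/271615 ≈ -0.38986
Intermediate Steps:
(119867 - 13975)/(B - 357123) = (119867 - 13975)/(85508 - 357123) = 105892/(-271615) = 105892*(-1/271615) = -105892/271615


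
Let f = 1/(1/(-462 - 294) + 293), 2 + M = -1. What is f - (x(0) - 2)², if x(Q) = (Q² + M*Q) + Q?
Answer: -885272/221507 ≈ -3.9966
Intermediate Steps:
M = -3 (M = -2 - 1 = -3)
x(Q) = Q² - 2*Q (x(Q) = (Q² - 3*Q) + Q = Q² - 2*Q)
f = 756/221507 (f = 1/(1/(-756) + 293) = 1/(-1/756 + 293) = 1/(221507/756) = 756/221507 ≈ 0.0034130)
f - (x(0) - 2)² = 756/221507 - (0*(-2 + 0) - 2)² = 756/221507 - (0*(-2) - 2)² = 756/221507 - (0 - 2)² = 756/221507 - 1*(-2)² = 756/221507 - 1*4 = 756/221507 - 4 = -885272/221507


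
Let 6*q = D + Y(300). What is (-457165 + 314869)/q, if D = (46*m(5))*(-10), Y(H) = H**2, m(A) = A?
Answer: -213444/21925 ≈ -9.7352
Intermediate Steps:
D = -2300 (D = (46*5)*(-10) = 230*(-10) = -2300)
q = 43850/3 (q = (-2300 + 300**2)/6 = (-2300 + 90000)/6 = (1/6)*87700 = 43850/3 ≈ 14617.)
(-457165 + 314869)/q = (-457165 + 314869)/(43850/3) = -142296*3/43850 = -213444/21925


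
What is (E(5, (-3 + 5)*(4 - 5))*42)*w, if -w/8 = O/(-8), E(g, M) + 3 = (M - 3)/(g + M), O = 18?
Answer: -3528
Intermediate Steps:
E(g, M) = -3 + (-3 + M)/(M + g) (E(g, M) = -3 + (M - 3)/(g + M) = -3 + (-3 + M)/(M + g))
w = 18 (w = -144/(-8) = -144*(-1)/8 = -8*(-9/4) = 18)
(E(5, (-3 + 5)*(4 - 5))*42)*w = (((-3 - 3*5 - 2*(-3 + 5)*(4 - 5))/((-3 + 5)*(4 - 5) + 5))*42)*18 = (((-3 - 15 - 4*(-1))/(2*(-1) + 5))*42)*18 = (((-3 - 15 - 2*(-2))/(-2 + 5))*42)*18 = (((-3 - 15 + 4)/3)*42)*18 = (((⅓)*(-14))*42)*18 = -14/3*42*18 = -196*18 = -3528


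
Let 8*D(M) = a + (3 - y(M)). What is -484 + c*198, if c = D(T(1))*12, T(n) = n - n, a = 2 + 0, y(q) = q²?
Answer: 1001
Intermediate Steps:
a = 2
T(n) = 0
D(M) = 5/8 - M²/8 (D(M) = (2 + (3 - M²))/8 = (5 - M²)/8 = 5/8 - M²/8)
c = 15/2 (c = (5/8 - ⅛*0²)*12 = (5/8 - ⅛*0)*12 = (5/8 + 0)*12 = (5/8)*12 = 15/2 ≈ 7.5000)
-484 + c*198 = -484 + (15/2)*198 = -484 + 1485 = 1001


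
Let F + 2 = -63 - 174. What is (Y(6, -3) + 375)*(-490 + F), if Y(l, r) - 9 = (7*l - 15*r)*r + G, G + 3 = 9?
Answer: -94041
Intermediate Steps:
G = 6 (G = -3 + 9 = 6)
Y(l, r) = 15 + r*(-15*r + 7*l) (Y(l, r) = 9 + ((7*l - 15*r)*r + 6) = 9 + ((-15*r + 7*l)*r + 6) = 9 + (r*(-15*r + 7*l) + 6) = 9 + (6 + r*(-15*r + 7*l)) = 15 + r*(-15*r + 7*l))
F = -239 (F = -2 + (-63 - 174) = -2 - 237 = -239)
(Y(6, -3) + 375)*(-490 + F) = ((15 - 15*(-3)² + 7*6*(-3)) + 375)*(-490 - 239) = ((15 - 15*9 - 126) + 375)*(-729) = ((15 - 135 - 126) + 375)*(-729) = (-246 + 375)*(-729) = 129*(-729) = -94041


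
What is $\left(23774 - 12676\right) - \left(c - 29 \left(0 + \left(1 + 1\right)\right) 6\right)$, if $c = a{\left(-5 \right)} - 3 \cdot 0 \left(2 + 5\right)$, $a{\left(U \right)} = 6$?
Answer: $11440$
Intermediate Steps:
$c = 6$ ($c = 6 - 3 \cdot 0 \left(2 + 5\right) = 6 - 3 \cdot 0 \cdot 7 = 6 - 0 = 6 + 0 = 6$)
$\left(23774 - 12676\right) - \left(c - 29 \left(0 + \left(1 + 1\right)\right) 6\right) = \left(23774 - 12676\right) - \left(6 - 29 \left(0 + \left(1 + 1\right)\right) 6\right) = \left(23774 - 12676\right) - \left(6 - 29 \left(0 + 2\right) 6\right) = 11098 - \left(6 - 29 \cdot 2 \cdot 6\right) = 11098 - \left(6 - 348\right) = 11098 - -342 = 11098 + 342 = 11440$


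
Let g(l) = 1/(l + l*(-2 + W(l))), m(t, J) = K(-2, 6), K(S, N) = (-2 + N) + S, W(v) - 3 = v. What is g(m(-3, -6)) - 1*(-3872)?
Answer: 30977/8 ≈ 3872.1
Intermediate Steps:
W(v) = 3 + v
K(S, N) = -2 + N + S
m(t, J) = 2 (m(t, J) = -2 + 6 - 2 = 2)
g(l) = 1/(l + l*(1 + l)) (g(l) = 1/(l + l*(-2 + (3 + l))) = 1/(l + l*(1 + l)))
g(m(-3, -6)) - 1*(-3872) = 1/(2*(2 + 2)) - 1*(-3872) = (1/2)/4 + 3872 = (1/2)*(1/4) + 3872 = 1/8 + 3872 = 30977/8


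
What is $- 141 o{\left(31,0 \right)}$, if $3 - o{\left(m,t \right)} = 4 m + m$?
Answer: $21432$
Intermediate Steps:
$o{\left(m,t \right)} = 3 - 5 m$ ($o{\left(m,t \right)} = 3 - \left(4 m + m\right) = 3 - 5 m$)
$- 141 o{\left(31,0 \right)} = - 141 \left(3 - 155\right) = \left(-141\right) \left(-152\right) = 21432$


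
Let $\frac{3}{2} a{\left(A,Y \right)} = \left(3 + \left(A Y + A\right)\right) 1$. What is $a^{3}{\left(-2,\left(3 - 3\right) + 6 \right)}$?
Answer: $- \frac{10648}{27} \approx -394.37$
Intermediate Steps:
$a{\left(A,Y \right)} = 2 + \frac{2 A}{3} + \frac{2 A Y}{3}$ ($a{\left(A,Y \right)} = \frac{2 \left(3 + \left(A Y + A\right)\right) 1}{3} = \frac{2 \left(3 + \left(A + A Y\right)\right) 1}{3} = \frac{2 \left(3 + A + A Y\right) 1}{3} = \frac{2 \left(3 + A + A Y\right)}{3} = 2 + \frac{2 A}{3} + \frac{2 A Y}{3}$)
$a^{3}{\left(-2,\left(3 - 3\right) + 6 \right)} = \left(2 + \frac{2}{3} \left(-2\right) + \frac{2}{3} \left(-2\right) \left(\left(3 - 3\right) + 6\right)\right)^{3} = \left(2 - \frac{4}{3} + \frac{2}{3} \left(-2\right) \left(0 + 6\right)\right)^{3} = \left(2 - \frac{4}{3} + \frac{2}{3} \left(-2\right) 6\right)^{3} = \left(2 - \frac{4}{3} - 8\right)^{3} = \left(- \frac{22}{3}\right)^{3} = - \frac{10648}{27}$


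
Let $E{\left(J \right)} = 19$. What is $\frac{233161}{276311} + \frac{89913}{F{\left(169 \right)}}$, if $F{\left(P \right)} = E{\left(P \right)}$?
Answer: $\frac{24848381002}{5249909} \approx 4733.1$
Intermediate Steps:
$F{\left(P \right)} = 19$
$\frac{233161}{276311} + \frac{89913}{F{\left(169 \right)}} = \frac{233161}{276311} + \frac{89913}{19} = \frac{24848381002}{5249909}$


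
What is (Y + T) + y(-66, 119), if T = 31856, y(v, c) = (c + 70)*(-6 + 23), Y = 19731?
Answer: 54800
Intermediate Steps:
y(v, c) = 1190 + 17*c (y(v, c) = (70 + c)*17 = 1190 + 17*c)
(Y + T) + y(-66, 119) = (19731 + 31856) + (1190 + 17*119) = 51587 + (1190 + 2023) = 51587 + 3213 = 54800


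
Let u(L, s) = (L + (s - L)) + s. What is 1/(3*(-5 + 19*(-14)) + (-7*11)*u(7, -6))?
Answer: 1/111 ≈ 0.0090090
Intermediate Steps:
u(L, s) = 2*s (u(L, s) = s + s = 2*s)
1/(3*(-5 + 19*(-14)) + (-7*11)*u(7, -6)) = 1/(3*(-5 + 19*(-14)) + (-7*11)*(2*(-6))) = 1/(3*(-5 - 266) - 77*(-12)) = 1/(3*(-271) + 924) = 1/(-813 + 924) = 1/111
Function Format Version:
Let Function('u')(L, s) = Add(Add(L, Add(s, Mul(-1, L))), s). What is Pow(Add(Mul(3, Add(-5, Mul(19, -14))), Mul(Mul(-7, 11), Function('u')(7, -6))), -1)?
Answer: Rational(1, 111) ≈ 0.0090090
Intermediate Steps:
Function('u')(L, s) = Mul(2, s) (Function('u')(L, s) = Add(s, s) = Mul(2, s))
Pow(Add(Mul(3, Add(-5, Mul(19, -14))), Mul(Mul(-7, 11), Function('u')(7, -6))), -1) = Pow(Add(Mul(3, Add(-5, Mul(19, -14))), Mul(Mul(-7, 11), Mul(2, -6))), -1) = Pow(Add(Mul(3, Add(-5, -266)), Mul(-77, -12)), -1) = Pow(Add(Mul(3, -271), 924), -1) = Pow(Add(-813, 924), -1) = Pow(111, -1) = Rational(1, 111)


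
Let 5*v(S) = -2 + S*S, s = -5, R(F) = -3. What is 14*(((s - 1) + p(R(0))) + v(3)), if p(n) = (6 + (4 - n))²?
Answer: 11508/5 ≈ 2301.6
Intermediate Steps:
v(S) = -⅖ + S²/5 (v(S) = (-2 + S*S)/5 = (-2 + S²)/5 = -⅖ + S²/5)
p(n) = (10 - n)²
14*(((s - 1) + p(R(0))) + v(3)) = 14*(((-5 - 1) + (-10 - 3)²) + (-⅖ + (⅕)*3²)) = 14*((-6 + (-13)²) + (-⅖ + (⅕)*9)) = 14*((-6 + 169) + (-⅖ + 9/5)) = 14*(163 + 7/5) = 14*(822/5) = 11508/5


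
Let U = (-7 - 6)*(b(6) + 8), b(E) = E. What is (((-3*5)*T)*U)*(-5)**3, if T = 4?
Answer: -1365000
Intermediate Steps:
U = -182 (U = (-7 - 6)*(6 + 8) = -13*14 = -182)
(((-3*5)*T)*U)*(-5)**3 = ((-3*5*4)*(-182))*(-5)**3 = (-15*4*(-182))*(-125) = -60*(-182)*(-125) = 10920*(-125) = -1365000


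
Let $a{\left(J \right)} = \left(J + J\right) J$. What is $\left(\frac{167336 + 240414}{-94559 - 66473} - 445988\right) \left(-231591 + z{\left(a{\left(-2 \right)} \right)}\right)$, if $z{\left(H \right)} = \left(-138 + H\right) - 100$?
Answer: $\frac{8324546916566743}{80516} \approx 1.0339 \cdot 10^{11}$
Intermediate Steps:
$a{\left(J \right)} = 2 J^{2}$ ($a{\left(J \right)} = 2 J J = 2 J^{2}$)
$z{\left(H \right)} = -238 + H$
$\left(\frac{167336 + 240414}{-94559 - 66473} - 445988\right) \left(-231591 + z{\left(a{\left(-2 \right)} \right)}\right) = \left(\frac{167336 + 240414}{-94559 - 66473} - 445988\right) \left(-231591 - \left(238 - 2 \left(-2\right)^{2}\right)\right) = \left(\frac{407750}{-161032} - 445988\right) \left(-231591 + \left(-238 + 2 \cdot 4\right)\right) = \left(407750 \left(- \frac{1}{161032}\right) - 445988\right) \left(-231591 + \left(-238 + 8\right)\right) = \left(- \frac{203875}{80516} - 445988\right) \left(-231591 - 230\right) = \left(- \frac{35909373683}{80516}\right) \left(-231821\right) = \frac{8324546916566743}{80516}$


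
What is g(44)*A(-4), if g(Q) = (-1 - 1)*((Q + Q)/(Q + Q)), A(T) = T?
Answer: 8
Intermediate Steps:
g(Q) = -2 (g(Q) = -2*2*Q/(2*Q) = -2*2*Q*1/(2*Q) = -2*1 = -2)
g(44)*A(-4) = -2*(-4) = 8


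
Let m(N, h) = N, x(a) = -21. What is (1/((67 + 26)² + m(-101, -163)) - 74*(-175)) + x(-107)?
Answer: 110517093/8548 ≈ 12929.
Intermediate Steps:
(1/((67 + 26)² + m(-101, -163)) - 74*(-175)) + x(-107) = (1/((67 + 26)² - 101) - 74*(-175)) - 21 = (1/(93² - 101) + 12950) - 21 = (1/(8649 - 101) + 12950) - 21 = (1/8548 + 12950) - 21 = 110696601/8548 - 21 = 110517093/8548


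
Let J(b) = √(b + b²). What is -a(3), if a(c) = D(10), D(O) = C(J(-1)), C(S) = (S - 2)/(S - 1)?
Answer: -2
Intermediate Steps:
C(S) = (-2 + S)/(-1 + S)
D(O) = 2 (D(O) = (-2 + √(-(1 - 1)))/(-1 + √(-(1 - 1))) = (-2 + √(-1*0))/(-1 + √(-1*0)) = (-2 + √0)/(-1 + √0) = (-2 + 0)/(-1 + 0) = -2/(-1) = -1*(-2) = 2)
a(c) = 2
-a(3) = -1*2 = -2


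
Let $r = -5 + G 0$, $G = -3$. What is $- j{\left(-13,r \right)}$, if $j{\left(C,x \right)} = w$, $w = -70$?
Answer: $70$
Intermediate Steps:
$r = -5$ ($r = -5 - 0 = -5 + 0 = -5$)
$j{\left(C,x \right)} = -70$
$- j{\left(-13,r \right)} = \left(-1\right) \left(-70\right) = 70$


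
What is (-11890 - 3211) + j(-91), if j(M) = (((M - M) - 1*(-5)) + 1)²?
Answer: -15065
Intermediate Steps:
j(M) = 36 (j(M) = ((0 + 5) + 1)² = (5 + 1)² = 6² = 36)
(-11890 - 3211) + j(-91) = (-11890 - 3211) + 36 = -15101 + 36 = -15065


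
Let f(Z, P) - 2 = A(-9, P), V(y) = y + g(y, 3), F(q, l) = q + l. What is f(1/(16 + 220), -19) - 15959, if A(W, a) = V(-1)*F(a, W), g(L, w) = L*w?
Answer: -15845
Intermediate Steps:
F(q, l) = l + q
V(y) = 4*y (V(y) = y + y*3 = y + 3*y = 4*y)
A(W, a) = -4*W - 4*a (A(W, a) = (4*(-1))*(W + a) = -4*(W + a) = -4*W - 4*a)
f(Z, P) = 38 - 4*P (f(Z, P) = 2 + (-4*(-9) - 4*P) = 2 + (36 - 4*P) = 38 - 4*P)
f(1/(16 + 220), -19) - 15959 = (38 - 4*(-19)) - 15959 = (38 + 76) - 15959 = 114 - 15959 = -15845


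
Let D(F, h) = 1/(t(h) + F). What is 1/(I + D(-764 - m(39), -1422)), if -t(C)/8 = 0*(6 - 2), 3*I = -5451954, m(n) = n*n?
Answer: -2285/4152571631 ≈ -5.5026e-7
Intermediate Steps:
m(n) = n²
I = -1817318 (I = (⅓)*(-5451954) = -1817318)
t(C) = 0 (t(C) = -0*(6 - 2) = -0*4 = -8*0 = 0)
D(F, h) = 1/F (D(F, h) = 1/(0 + F) = 1/F)
1/(I + D(-764 - m(39), -1422)) = 1/(-1817318 + 1/(-764 - 1*39²)) = 1/(-1817318 + 1/(-764 - 1*1521)) = 1/(-1817318 + 1/(-764 - 1521)) = 1/(-1817318 + 1/(-2285)) = 1/(-1817318 - 1/2285) = 1/(-4152571631/2285) = -2285/4152571631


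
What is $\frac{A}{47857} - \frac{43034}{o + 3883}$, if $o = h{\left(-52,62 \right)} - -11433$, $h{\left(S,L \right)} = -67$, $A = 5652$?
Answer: $- \frac{1973290790}{729771393} \approx -2.704$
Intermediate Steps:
$o = 11366$ ($o = -67 - -11433 = -67 + 11433 = 11366$)
$\frac{A}{47857} - \frac{43034}{o + 3883} = \frac{5652}{47857} - \frac{43034}{11366 + 3883} = 5652 \cdot \frac{1}{47857} - \frac{43034}{15249} = \frac{5652}{47857} - \frac{43034}{15249} = - \frac{1973290790}{729771393}$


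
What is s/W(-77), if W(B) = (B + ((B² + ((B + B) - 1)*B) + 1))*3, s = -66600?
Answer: -5550/4447 ≈ -1.2480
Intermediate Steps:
W(B) = 3 + 3*B + 3*B² + 3*B*(-1 + 2*B) (W(B) = (B + ((B² + (2*B - 1)*B) + 1))*3 = (B + ((B² + (-1 + 2*B)*B) + 1))*3 = (B + ((B² + B*(-1 + 2*B)) + 1))*3 = (B + (1 + B² + B*(-1 + 2*B)))*3 = (1 + B + B² + B*(-1 + 2*B))*3 = 3 + 3*B + 3*B² + 3*B*(-1 + 2*B))
s/W(-77) = -66600/(3 + 9*(-77)²) = -66600/(3 + 9*5929) = -66600/(3 + 53361) = -66600/53364 = -66600*1/53364 = -5550/4447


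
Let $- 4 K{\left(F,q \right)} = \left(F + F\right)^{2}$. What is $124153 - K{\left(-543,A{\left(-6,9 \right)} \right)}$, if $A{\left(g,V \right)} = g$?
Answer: $419002$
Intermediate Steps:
$K{\left(F,q \right)} = - F^{2}$ ($K{\left(F,q \right)} = - \frac{\left(F + F\right)^{2}}{4} = - \frac{\left(2 F\right)^{2}}{4} = - \frac{4 F^{2}}{4} = - F^{2}$)
$124153 - K{\left(-543,A{\left(-6,9 \right)} \right)} = 124153 - - \left(-543\right)^{2} = 124153 - \left(-1\right) 294849 = 124153 - -294849 = 124153 + 294849 = 419002$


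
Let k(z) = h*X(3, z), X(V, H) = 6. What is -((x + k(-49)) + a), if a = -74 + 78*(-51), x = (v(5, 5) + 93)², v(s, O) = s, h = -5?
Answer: -5522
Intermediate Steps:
x = 9604 (x = (5 + 93)² = 98² = 9604)
a = -4052 (a = -74 - 3978 = -4052)
k(z) = -30 (k(z) = -5*6 = -30)
-((x + k(-49)) + a) = -((9604 - 30) - 4052) = -(9574 - 4052) = -1*5522 = -5522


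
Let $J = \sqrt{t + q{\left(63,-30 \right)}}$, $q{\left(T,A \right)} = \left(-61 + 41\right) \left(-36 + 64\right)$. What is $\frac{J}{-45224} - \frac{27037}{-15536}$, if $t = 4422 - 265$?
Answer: $\frac{27037}{15536} - \frac{\sqrt{3597}}{45224} \approx 1.739$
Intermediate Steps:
$q{\left(T,A \right)} = -560$ ($q{\left(T,A \right)} = \left(-20\right) 28 = -560$)
$t = 4157$
$J = \sqrt{3597}$ ($J = \sqrt{4157 - 560} = \sqrt{3597} \approx 59.975$)
$\frac{J}{-45224} - \frac{27037}{-15536} = \frac{\sqrt{3597}}{-45224} - \frac{27037}{-15536} = \sqrt{3597} \left(- \frac{1}{45224}\right) - - \frac{27037}{15536} = - \frac{\sqrt{3597}}{45224} + \frac{27037}{15536} = \frac{27037}{15536} - \frac{\sqrt{3597}}{45224}$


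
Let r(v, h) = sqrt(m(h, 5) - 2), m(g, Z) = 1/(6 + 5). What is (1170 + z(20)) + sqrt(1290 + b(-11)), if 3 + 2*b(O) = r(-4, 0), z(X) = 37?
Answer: 1207 + sqrt(623634 + 22*I*sqrt(231))/22 ≈ 1242.9 + 0.009623*I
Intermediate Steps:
m(g, Z) = 1/11
r(v, h) = I*sqrt(231)/11 (r(v, h) = sqrt(1/11 - 2) = sqrt(-21/11) = I*sqrt(231)/11)
b(O) = -3/2 + I*sqrt(231)/22 (b(O) = -3/2 + (I*sqrt(231)/11)/2 = -3/2 + I*sqrt(231)/22)
(1170 + z(20)) + sqrt(1290 + b(-11)) = (1170 + 37) + sqrt(1290 + (-3/2 + I*sqrt(231)/22)) = 1207 + sqrt(2577/2 + I*sqrt(231)/22)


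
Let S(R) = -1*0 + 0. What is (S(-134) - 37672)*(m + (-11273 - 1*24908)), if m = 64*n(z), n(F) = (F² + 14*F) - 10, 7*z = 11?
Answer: 65078116296/49 ≈ 1.3281e+9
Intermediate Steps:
z = 11/7 (z = (⅐)*11 = 11/7 ≈ 1.5714)
n(F) = -10 + F² + 14*F
S(R) = 0 (S(R) = 0 + 0 = 0)
m = 45376/49 (m = 64*(-10 + (11/7)² + 14*(11/7)) = 64*(-10 + 121/49 + 22) = 64*(709/49) = 45376/49 ≈ 926.04)
(S(-134) - 37672)*(m + (-11273 - 1*24908)) = (0 - 37672)*(45376/49 + (-11273 - 1*24908)) = -37672*(45376/49 + (-11273 - 24908)) = -37672*(45376/49 - 36181) = -37672*(-1727493/49) = 65078116296/49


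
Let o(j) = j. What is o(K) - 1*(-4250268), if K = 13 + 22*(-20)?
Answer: 4249841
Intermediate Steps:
K = -427 (K = 13 - 440 = -427)
o(K) - 1*(-4250268) = -427 - 1*(-4250268) = -427 + 4250268 = 4249841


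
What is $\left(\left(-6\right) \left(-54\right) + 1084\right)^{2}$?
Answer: $1982464$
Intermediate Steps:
$\left(\left(-6\right) \left(-54\right) + 1084\right)^{2} = \left(324 + 1084\right)^{2} = 1408^{2} = 1982464$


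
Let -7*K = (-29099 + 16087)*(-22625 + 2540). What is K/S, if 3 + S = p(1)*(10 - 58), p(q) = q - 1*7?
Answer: -17423068/133 ≈ -1.3100e+5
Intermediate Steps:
p(q) = -7 + q (p(q) = q - 7 = -7 + q)
S = 285 (S = -3 + (-7 + 1)*(10 - 58) = -3 - 6*(-48) = -3 + 288 = 285)
K = -261346020/7 (K = -(-29099 + 16087)*(-22625 + 2540)/7 = -(-13012)*(-20085)/7 = -⅐*261346020 = -261346020/7 ≈ -3.7335e+7)
K/S = -261346020/7/285 = -261346020/7*1/285 = -17423068/133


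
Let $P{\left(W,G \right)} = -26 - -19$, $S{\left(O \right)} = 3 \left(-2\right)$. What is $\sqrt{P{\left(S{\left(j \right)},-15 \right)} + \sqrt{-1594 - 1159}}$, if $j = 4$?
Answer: $\sqrt{-7 + i \sqrt{2753}} \approx 4.7924 + 5.4742 i$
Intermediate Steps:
$S{\left(O \right)} = -6$
$P{\left(W,G \right)} = -7$ ($P{\left(W,G \right)} = -26 + 19 = -7$)
$\sqrt{P{\left(S{\left(j \right)},-15 \right)} + \sqrt{-1594 - 1159}} = \sqrt{-7 + \sqrt{-1594 - 1159}} = \sqrt{-7 + \sqrt{-2753}} = \sqrt{-7 + i \sqrt{2753}}$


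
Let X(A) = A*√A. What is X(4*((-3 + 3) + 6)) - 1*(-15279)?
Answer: 15279 + 48*√6 ≈ 15397.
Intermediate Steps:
X(A) = A^(3/2)
X(4*((-3 + 3) + 6)) - 1*(-15279) = (4*((-3 + 3) + 6))^(3/2) - 1*(-15279) = (4*(0 + 6))^(3/2) + 15279 = (4*6)^(3/2) + 15279 = 24^(3/2) + 15279 = 48*√6 + 15279 = 15279 + 48*√6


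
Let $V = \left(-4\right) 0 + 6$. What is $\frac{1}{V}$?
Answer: $\frac{1}{6} \approx 0.16667$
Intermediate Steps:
$V = 6$ ($V = 0 + 6 = 6$)
$\frac{1}{V} = \frac{1}{6}$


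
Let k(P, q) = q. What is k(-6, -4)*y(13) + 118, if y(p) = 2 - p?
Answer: 162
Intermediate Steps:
k(-6, -4)*y(13) + 118 = -4*(2 - 1*13) + 118 = -4*(2 - 13) + 118 = -4*(-11) + 118 = 44 + 118 = 162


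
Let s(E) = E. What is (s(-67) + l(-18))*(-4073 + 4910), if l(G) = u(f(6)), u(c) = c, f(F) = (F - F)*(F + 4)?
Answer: -56079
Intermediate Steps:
f(F) = 0 (f(F) = 0*(4 + F) = 0)
l(G) = 0
(s(-67) + l(-18))*(-4073 + 4910) = (-67 + 0)*(-4073 + 4910) = -67*837 = -56079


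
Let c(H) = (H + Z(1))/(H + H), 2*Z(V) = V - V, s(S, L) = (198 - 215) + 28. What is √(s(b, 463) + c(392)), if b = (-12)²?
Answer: √46/2 ≈ 3.3912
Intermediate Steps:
b = 144
s(S, L) = 11 (s(S, L) = -17 + 28 = 11)
Z(V) = 0 (Z(V) = (V - V)/2 = (½)*0 = 0)
c(H) = ½ (c(H) = (H + 0)/(H + H) = H/((2*H)) = H*(1/(2*H)) = ½)
√(s(b, 463) + c(392)) = √(11 + ½) = √(23/2) = √46/2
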